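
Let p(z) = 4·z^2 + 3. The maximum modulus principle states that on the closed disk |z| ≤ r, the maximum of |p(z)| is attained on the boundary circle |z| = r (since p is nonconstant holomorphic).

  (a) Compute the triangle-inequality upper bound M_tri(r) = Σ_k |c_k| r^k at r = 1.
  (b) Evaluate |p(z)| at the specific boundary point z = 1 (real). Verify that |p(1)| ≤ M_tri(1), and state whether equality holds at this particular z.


Coefficients: c_0 = 3, c_1 = 0, c_2 = 4. Radius r = 1.
Part (a). Triangle bound: M_tri(r) = Σ_k |c_k| r^k
  = |3|·1^0 + |0|·1^1 + |4|·1^2
  = 3 + 0 + 4 = 7.
This bounds M(r) := max_{|z|=r} |p(z)| from above; equality holds iff all terms c_k z^k can be made to align in phase at a single z on |z|=r.
Part (b). At z = 1 (real, on the circle |z| = r):
  p(1) = (3)·1^0 + (0)·1^1 + (4)·1^2 = 7.
  |p(1)| = 7.
Since all nonzero coefficients share the same sign, |p(1)| = 7 = M_tri(1); the triangle bound is attained at z = 1, so in fact M(r) = 7.

M_tri(1) = 7; |p(1)| = 7; equality at z=1: yes.


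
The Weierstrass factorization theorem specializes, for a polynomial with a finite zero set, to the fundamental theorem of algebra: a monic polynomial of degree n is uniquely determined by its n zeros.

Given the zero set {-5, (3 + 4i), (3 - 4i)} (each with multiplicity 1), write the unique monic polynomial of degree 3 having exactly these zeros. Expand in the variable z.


The polynomial is p(z) = ∏_{α ∈ S} (z − α), where S = {-5, (3 + 4i), (3 - 4i)}.
Expanding the product yields: p(z) = z^3 -z^2 -5·z + 125.
Note conjugate pairs combine to real quadratics: (z − (3+4i))(z − (3−4i)) = z² − 6z + 25.
The resulting polynomial has degree 3 and real coefficients as required.

p(z) = z^3 -z^2 -5·z + 125.


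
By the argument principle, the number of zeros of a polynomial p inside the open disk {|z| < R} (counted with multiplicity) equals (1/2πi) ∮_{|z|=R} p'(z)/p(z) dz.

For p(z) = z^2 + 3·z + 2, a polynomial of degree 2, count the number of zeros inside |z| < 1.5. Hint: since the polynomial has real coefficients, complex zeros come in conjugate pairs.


The zeros of p are: -1, -2.
Their magnitudes are: 1, 2.
Zeros with |z| < R = 1.5: -1.
Count = 1.
By the argument principle, (1/2πi) ∮_{|z|=R} p'(z)/p(z) dz equals exactly this count.

Number of zeros inside |z| < 1.5: 1.


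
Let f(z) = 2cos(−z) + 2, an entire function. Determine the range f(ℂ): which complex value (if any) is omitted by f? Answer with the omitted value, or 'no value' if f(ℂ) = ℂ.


Little Picard bounds the complement of f(ℂ) to at most one point.
cos is entire and surjective onto ℂ: for every w ∈ ℂ, cos(ζ) = w has a solution ζ ∈ ℂ (e.g., via the complex inverse arccos). With ζ = −z this gives z = ζ/(-1). Then 2·cos(−z) takes every value in 2·ℂ = ℂ, and adding 2 is a bijection of ℂ. So f is surjective and omits no value. (Note: only on the real line is cos bounded by [−1, 1].)

Omitted value: no value.


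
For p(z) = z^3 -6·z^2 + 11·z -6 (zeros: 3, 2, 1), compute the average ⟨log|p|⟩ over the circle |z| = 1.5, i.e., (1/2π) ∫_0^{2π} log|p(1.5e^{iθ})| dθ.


Zeros: 1, 2, 3; r = 1.5.
Inside |z| < r: 1. Outside (|z| ≥ r): 2, 3.
p(0) = -6, so log|p(0)| = log(6) = 1.7918.
Apply Jensen: I(r) = log|p(0)| + Σ_k log(r/|z_k|), summed over zeros inside |z| < r.
  log(r/|z_k|) for z_k = 1: log(1.5/1) = 0.4055
  Outside zeros (2, 3) contribute nothing to the Jensen sum.
Sum over inside zeros: 0.4055.
I(r) = log|p(0)| + (inside sum) = 1.7918 + 0.4055 = 2.1972.
Note: since some zeros are outside |z| ≤ r, the simplified n·log(r) form does NOT apply — only the inside zeros contribute.

I(r) ≈ 2.1972.


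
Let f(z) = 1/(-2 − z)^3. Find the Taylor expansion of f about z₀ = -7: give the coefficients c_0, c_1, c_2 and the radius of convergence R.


Let w = z − z₀, so z = z₀ + w.
Then -2 − z = -2 − (z₀ + w) = (-2 − z₀) − w = 5 − w.
f(z) = 1/(5 − w)^3 = (1/(5)^3) · (1 − w/(5))^{−3}.
By the binomial series (1−u)^{−3} = Σ_{n≥0} C(n+2, 2) u^n for |u|<1, with u = w/(5):
  c_n = C(n+2, 2) / (5)^(n+3).
  c_0 = 1/(5)^3 = 1/125.
  c_1 = 3/(5)^4 = 3/625.
  c_2 = 6/(5)^5 = 6/3125.
The series is valid for |w/d| < 1, i.e. |z − z₀| < |d|.
Radius of convergence: R = |-2 − z₀| = |5| = 5 (distance from z₀ to the singularity z = -2).

c_0 = 1/125, c_1 = 3/625, c_2 = 6/3125; R = 5.


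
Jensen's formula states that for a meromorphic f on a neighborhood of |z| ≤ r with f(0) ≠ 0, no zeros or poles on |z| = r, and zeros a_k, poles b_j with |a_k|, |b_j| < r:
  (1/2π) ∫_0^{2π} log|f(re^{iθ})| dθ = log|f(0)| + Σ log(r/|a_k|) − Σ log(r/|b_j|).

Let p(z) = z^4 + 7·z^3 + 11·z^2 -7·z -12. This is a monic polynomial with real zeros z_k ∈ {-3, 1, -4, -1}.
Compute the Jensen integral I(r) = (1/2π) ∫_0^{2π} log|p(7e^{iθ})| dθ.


Zeros: -4, -3, -1, 1; r = 7.
Inside |z| < r: -4, -3, -1, 1. Outside (|z| ≥ r): ∅.
p(0) = -12, so log|p(0)| = log(12) = 2.4849.
Apply Jensen: I(r) = log|p(0)| + Σ_k log(r/|z_k|), summed over zeros inside |z| < r.
  log(r/|z_k|) for z_k = -3: log(7/3) = 0.8473
  log(r/|z_k|) for z_k = 1: log(7/1) = 1.9459
  log(r/|z_k|) for z_k = -4: log(7/4) = 0.5596
  log(r/|z_k|) for z_k = -1: log(7/1) = 1.9459
Sum over inside zeros: 5.2987.
I(r) = log|p(0)| + (inside sum) = 2.4849 + 5.2987 = 7.7836.
Closed form (all zeros inside, monic): I(r) = n·log(r) = 4·log(7) = 7.7836. ✓

I(r) ≈ 7.7836.


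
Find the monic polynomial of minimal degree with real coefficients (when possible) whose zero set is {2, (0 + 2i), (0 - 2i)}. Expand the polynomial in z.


The polynomial is p(z) = ∏_{α ∈ S} (z − α), where S = {2, (0 + 2i), (0 - 2i)}.
Expanding the product yields: p(z) = z^3 -2·z^2 + 4·z -8.
Note conjugate pairs combine to real quadratics: (z − (0+2i))(z − (0−2i)) = z² + 4.
The resulting polynomial has degree 3 and real coefficients as required.

p(z) = z^3 -2·z^2 + 4·z -8.


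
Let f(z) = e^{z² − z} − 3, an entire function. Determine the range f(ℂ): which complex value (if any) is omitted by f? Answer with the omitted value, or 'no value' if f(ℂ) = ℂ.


Little Picard bounds the complement of f(ℂ) to at most one point.
The exponent g(z) = z² − z is a nonconstant polynomial, hence surjective onto ℂ. So e^{g(z)} takes every value in {e^w : w ∈ ℂ} = ℂ ∖ {0}. Adding -3 shifts the range to ℂ ∖ {-3}. f omits exactly -3.

Omitted value: -3.


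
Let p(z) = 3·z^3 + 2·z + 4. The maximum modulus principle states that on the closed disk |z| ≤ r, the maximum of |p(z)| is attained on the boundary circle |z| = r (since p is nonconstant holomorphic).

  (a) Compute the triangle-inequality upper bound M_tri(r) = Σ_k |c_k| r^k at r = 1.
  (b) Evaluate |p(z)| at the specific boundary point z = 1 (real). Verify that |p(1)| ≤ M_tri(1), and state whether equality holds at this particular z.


Coefficients: c_0 = 4, c_1 = 2, c_2 = 0, c_3 = 3. Radius r = 1.
Part (a). Triangle bound: M_tri(r) = Σ_k |c_k| r^k
  = |4|·1^0 + |2|·1^1 + |0|·1^2 + |3|·1^3
  = 4 + 2 + 0 + 3 = 9.
This bounds M(r) := max_{|z|=r} |p(z)| from above; equality holds iff all terms c_k z^k can be made to align in phase at a single z on |z|=r.
Part (b). At z = 1 (real, on the circle |z| = r):
  p(1) = (4)·1^0 + (2)·1^1 + (0)·1^2 + (3)·1^3 = 9.
  |p(1)| = 9.
Since all nonzero coefficients share the same sign, |p(1)| = 9 = M_tri(1); the triangle bound is attained at z = 1, so in fact M(r) = 9.

M_tri(1) = 9; |p(1)| = 9; equality at z=1: yes.


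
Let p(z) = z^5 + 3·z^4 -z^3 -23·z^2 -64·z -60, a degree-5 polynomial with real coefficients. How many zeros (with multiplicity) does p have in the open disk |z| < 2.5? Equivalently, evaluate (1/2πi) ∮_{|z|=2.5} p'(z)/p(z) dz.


The zeros of p are: -2, (-1 + 2i), (-1 - 2i), 3, -2.
Their magnitudes are: 2, 2.236, 2.236, 3, 2.
Zeros with |z| < R = 2.5: -2, (-1 + 2i), (-1 - 2i), -2.
Count = 4.
By the argument principle, (1/2πi) ∮_{|z|=R} p'(z)/p(z) dz equals exactly this count.

Number of zeros inside |z| < 2.5: 4.


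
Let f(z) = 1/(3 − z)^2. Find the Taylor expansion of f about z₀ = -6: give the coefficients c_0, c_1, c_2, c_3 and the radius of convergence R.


Let w = z − z₀, so z = z₀ + w.
Then 3 − z = 3 − (z₀ + w) = (3 − z₀) − w = 9 − w.
f(z) = 1/(9 − w)^2 = (1/(9)^2) · (1 − w/(9))^{−2}.
By the binomial series (1−u)^{−2} = Σ_{n≥0} C(n+1, 1) u^n for |u|<1, with u = w/(9):
  c_n = C(n+1, 1) / (9)^(n+2).
  c_0 = 1/(9)^2 = 1/81.
  c_1 = 2/(9)^3 = 2/729.
  c_2 = 3/(9)^4 = 1/2187.
  c_3 = 4/(9)^5 = 4/59049.
The series is valid for |w/d| < 1, i.e. |z − z₀| < |d|.
Radius of convergence: R = |3 − z₀| = |9| = 9 (distance from z₀ to the singularity z = 3).

c_0 = 1/81, c_1 = 2/729, c_2 = 1/2187, c_3 = 4/59049; R = 9.


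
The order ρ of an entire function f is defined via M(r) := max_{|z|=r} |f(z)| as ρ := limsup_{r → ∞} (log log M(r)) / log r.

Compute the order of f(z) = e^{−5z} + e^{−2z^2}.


Each summand is entire of order 1 and 2 respectively (as in the single-exponential case). The order of a sum is at most the max of the orders, so ρ ≤ 2. For the lower bound: on |z|=r choose arg z so that -2z^2 is real positive; then |e^{-2z^2}| = e^{2r^2} while |e^{-5z}| ≤ e^{5r^1} = o(e^{2r^2}). So |f| ≥ e^{2r^2}(1 − o(1)) and ρ ≥ 2. Hence ρ = max(1, 2) = 2.
Therefore ρ = 2.

Order ρ = 2.


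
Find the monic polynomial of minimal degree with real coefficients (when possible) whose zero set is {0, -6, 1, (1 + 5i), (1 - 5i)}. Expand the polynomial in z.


The polynomial is p(z) = ∏_{α ∈ S} (z − α), where S = {0, -6, 1, (1 + 5i), (1 - 5i)}.
Expanding the product yields: p(z) = z^5 + 3·z^4 + 10·z^3 + 142·z^2 -156·z.
Note conjugate pairs combine to real quadratics: (z − (1+5i))(z − (1−5i)) = z² − 2z + 26.
The resulting polynomial has degree 5 and real coefficients as required.

p(z) = z^5 + 3·z^4 + 10·z^3 + 142·z^2 -156·z.


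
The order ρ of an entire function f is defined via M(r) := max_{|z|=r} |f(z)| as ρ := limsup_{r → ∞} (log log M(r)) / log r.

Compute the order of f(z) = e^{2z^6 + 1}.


|e^{2z^6 + 1}| = e^{Re(2·z^6) + 1} ≤ e^{2|z|^6 + 1} = e^{2r^6 + 1} on |z| = r, so ρ ≤ 6. Choosing z on |z|=r so that 2·z^6 is real positive (always possible by picking arg z appropriately) gives |f(z)| = e^{2r^6 + 1}, matching the bound. The additive constant 1 does not affect log log M(r) ~ 6·log r. Hence ρ = 6.
Therefore ρ = 6.

Order ρ = 6.


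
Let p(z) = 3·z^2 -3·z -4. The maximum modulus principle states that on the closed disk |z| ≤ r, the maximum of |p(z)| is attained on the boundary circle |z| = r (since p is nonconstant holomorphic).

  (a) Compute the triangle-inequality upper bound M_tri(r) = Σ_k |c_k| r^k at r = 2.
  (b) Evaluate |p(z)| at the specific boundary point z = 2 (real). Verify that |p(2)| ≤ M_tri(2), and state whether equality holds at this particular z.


Coefficients: c_0 = -4, c_1 = -3, c_2 = 3. Radius r = 2.
Part (a). Triangle bound: M_tri(r) = Σ_k |c_k| r^k
  = |-4|·2^0 + |-3|·2^1 + |3|·2^2
  = 4 + 6 + 12 = 22.
This bounds M(r) := max_{|z|=r} |p(z)| from above; equality holds iff all terms c_k z^k can be made to align in phase at a single z on |z|=r.
Part (b). At z = 2 (real, on the circle |z| = r):
  p(2) = (-4)·2^0 + (-3)·2^1 + (3)·2^2 = 2.
  |p(2)| = 2.
Check: |p(2)| = 2 ≤ 22 = M_tri(2). ✓ Equality does not hold at z = 2 (the coefficients have mixed signs, so the terms do not all align in phase there).

M_tri(2) = 22; |p(2)| = 2; equality at z=2: no.


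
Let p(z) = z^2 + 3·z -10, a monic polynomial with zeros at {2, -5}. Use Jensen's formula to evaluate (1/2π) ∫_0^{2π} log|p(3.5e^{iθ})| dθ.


Zeros: -5, 2; r = 3.5.
Inside |z| < r: 2. Outside (|z| ≥ r): -5.
p(0) = -10, so log|p(0)| = log(10) = 2.3026.
Apply Jensen: I(r) = log|p(0)| + Σ_k log(r/|z_k|), summed over zeros inside |z| < r.
  log(r/|z_k|) for z_k = 2: log(3.5/2) = 0.5596
  Outside zeros (-5) contribute nothing to the Jensen sum.
Sum over inside zeros: 0.5596.
I(r) = log|p(0)| + (inside sum) = 2.3026 + 0.5596 = 2.8622.
Note: since some zeros are outside |z| ≤ r, the simplified n·log(r) form does NOT apply — only the inside zeros contribute.

I(r) ≈ 2.8622.


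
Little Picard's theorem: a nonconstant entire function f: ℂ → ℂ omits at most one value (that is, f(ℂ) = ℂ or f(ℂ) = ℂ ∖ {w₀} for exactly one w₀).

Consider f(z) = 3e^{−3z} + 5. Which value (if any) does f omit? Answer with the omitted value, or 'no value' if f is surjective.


Little Picard bounds the complement of f(ℂ) to at most one point.
e^{−3z} is never zero on ℂ, so 3·e^{−3z} takes every value in ℂ ∖ {0}. Adding 5 shifts the range to ℂ ∖ {5}. Thus f omits exactly the value 5.

Omitted value: 5.


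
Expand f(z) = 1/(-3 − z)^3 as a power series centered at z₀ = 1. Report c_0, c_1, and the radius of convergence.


Let w = z − z₀, so z = z₀ + w.
Then -3 − z = -3 − (z₀ + w) = (-3 − z₀) − w = -4 − w.
f(z) = 1/(-4 − w)^3 = (1/(-4)^3) · (1 − w/(-4))^{−3}.
By the binomial series (1−u)^{−3} = Σ_{n≥0} C(n+2, 2) u^n for |u|<1, with u = w/(-4):
  c_n = C(n+2, 2) / (-4)^(n+3).
  c_0 = 1/(-4)^3 = -1/64.
  c_1 = 3/(-4)^4 = 3/256.
The series is valid for |w/d| < 1, i.e. |z − z₀| < |d|.
Radius of convergence: R = |-3 − z₀| = |-4| = 4 (distance from z₀ to the singularity z = -3).

c_0 = -1/64, c_1 = 3/256; R = 4.


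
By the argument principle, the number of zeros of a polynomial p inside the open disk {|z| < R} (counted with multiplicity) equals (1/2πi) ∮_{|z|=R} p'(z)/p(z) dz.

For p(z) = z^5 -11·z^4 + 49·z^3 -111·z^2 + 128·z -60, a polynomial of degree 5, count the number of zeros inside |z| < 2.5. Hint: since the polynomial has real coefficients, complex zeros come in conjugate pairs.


The zeros of p are: 3, 2, (2 + 1i), (2 - 1i), 2.
Their magnitudes are: 3, 2, 2.236, 2.236, 2.
Zeros with |z| < R = 2.5: 2, (2 + 1i), (2 - 1i), 2.
Count = 4.
By the argument principle, (1/2πi) ∮_{|z|=R} p'(z)/p(z) dz equals exactly this count.

Number of zeros inside |z| < 2.5: 4.


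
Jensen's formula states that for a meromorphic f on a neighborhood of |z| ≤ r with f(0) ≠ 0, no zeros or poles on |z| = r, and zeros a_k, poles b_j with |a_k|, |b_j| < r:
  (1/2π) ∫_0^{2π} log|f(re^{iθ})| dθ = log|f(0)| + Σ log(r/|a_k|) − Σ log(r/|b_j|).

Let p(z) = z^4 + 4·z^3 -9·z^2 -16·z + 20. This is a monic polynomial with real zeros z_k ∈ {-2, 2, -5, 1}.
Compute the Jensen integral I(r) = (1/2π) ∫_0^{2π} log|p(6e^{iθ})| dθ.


Zeros: -5, -2, 1, 2; r = 6.
Inside |z| < r: -5, -2, 1, 2. Outside (|z| ≥ r): ∅.
p(0) = 20, so log|p(0)| = log(20) = 2.9957.
Apply Jensen: I(r) = log|p(0)| + Σ_k log(r/|z_k|), summed over zeros inside |z| < r.
  log(r/|z_k|) for z_k = -2: log(6/2) = 1.0986
  log(r/|z_k|) for z_k = 2: log(6/2) = 1.0986
  log(r/|z_k|) for z_k = -5: log(6/5) = 0.1823
  log(r/|z_k|) for z_k = 1: log(6/1) = 1.7918
Sum over inside zeros: 4.1713.
I(r) = log|p(0)| + (inside sum) = 2.9957 + 4.1713 = 7.1670.
Closed form (all zeros inside, monic): I(r) = n·log(r) = 4·log(6) = 7.1670. ✓

I(r) ≈ 7.1670.


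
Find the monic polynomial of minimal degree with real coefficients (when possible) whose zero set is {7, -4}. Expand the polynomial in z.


The polynomial is p(z) = ∏_{α ∈ S} (z − α), where S = {7, -4}.
Expanding the product yields: p(z) = z^2 -3·z -28.
The resulting polynomial has degree 2 and real coefficients as required.

p(z) = z^2 -3·z -28.


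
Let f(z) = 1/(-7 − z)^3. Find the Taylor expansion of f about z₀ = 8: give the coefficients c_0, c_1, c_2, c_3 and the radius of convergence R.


Let w = z − z₀, so z = z₀ + w.
Then -7 − z = -7 − (z₀ + w) = (-7 − z₀) − w = -15 − w.
f(z) = 1/(-15 − w)^3 = (1/(-15)^3) · (1 − w/(-15))^{−3}.
By the binomial series (1−u)^{−3} = Σ_{n≥0} C(n+2, 2) u^n for |u|<1, with u = w/(-15):
  c_n = C(n+2, 2) / (-15)^(n+3).
  c_0 = 1/(-15)^3 = -1/3375.
  c_1 = 3/(-15)^4 = 1/16875.
  c_2 = 6/(-15)^5 = -2/253125.
  c_3 = 10/(-15)^6 = 2/2278125.
The series is valid for |w/d| < 1, i.e. |z − z₀| < |d|.
Radius of convergence: R = |-7 − z₀| = |-15| = 15 (distance from z₀ to the singularity z = -7).

c_0 = -1/3375, c_1 = 1/16875, c_2 = -2/253125, c_3 = 2/2278125; R = 15.


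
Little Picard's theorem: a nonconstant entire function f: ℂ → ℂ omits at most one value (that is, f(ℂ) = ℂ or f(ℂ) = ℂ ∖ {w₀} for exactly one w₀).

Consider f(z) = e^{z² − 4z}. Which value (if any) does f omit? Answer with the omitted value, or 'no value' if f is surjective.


Little Picard bounds the complement of f(ℂ) to at most one point.
The exponent g(z) = z² − 4z is a nonconstant polynomial, hence surjective onto ℂ. So e^{g(z)} takes every value in {e^w : w ∈ ℂ} = ℂ ∖ {0}. Adding 0 shifts the range to ℂ ∖ {0}. f omits exactly 0.

Omitted value: 0.


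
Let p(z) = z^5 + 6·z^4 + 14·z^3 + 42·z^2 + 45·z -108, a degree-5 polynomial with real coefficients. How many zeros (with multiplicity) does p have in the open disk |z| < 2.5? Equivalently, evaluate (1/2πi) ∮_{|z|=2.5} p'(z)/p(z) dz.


The zeros of p are: (0 + 3i), (0 - 3i), -3, -4, 1.
Their magnitudes are: 3, 3, 3, 4, 1.
Zeros with |z| < R = 2.5: 1.
Count = 1.
By the argument principle, (1/2πi) ∮_{|z|=R} p'(z)/p(z) dz equals exactly this count.

Number of zeros inside |z| < 2.5: 1.


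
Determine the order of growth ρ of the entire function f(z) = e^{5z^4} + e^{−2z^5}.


Each summand is entire of order 4 and 5 respectively (as in the single-exponential case). The order of a sum is at most the max of the orders, so ρ ≤ 5. For the lower bound: on |z|=r choose arg z so that -2z^5 is real positive; then |e^{-2z^5}| = e^{2r^5} while |e^{5z^4}| ≤ e^{5r^4} = o(e^{2r^5}). So |f| ≥ e^{2r^5}(1 − o(1)) and ρ ≥ 5. Hence ρ = max(4, 5) = 5.
Therefore ρ = 5.

Order ρ = 5.


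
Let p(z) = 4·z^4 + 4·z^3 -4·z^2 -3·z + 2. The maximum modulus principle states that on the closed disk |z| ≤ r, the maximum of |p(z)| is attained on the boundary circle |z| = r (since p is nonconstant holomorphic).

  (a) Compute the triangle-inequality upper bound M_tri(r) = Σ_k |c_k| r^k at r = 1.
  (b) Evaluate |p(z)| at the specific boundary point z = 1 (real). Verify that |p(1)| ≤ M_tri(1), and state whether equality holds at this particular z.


Coefficients: c_0 = 2, c_1 = -3, c_2 = -4, c_3 = 4, c_4 = 4. Radius r = 1.
Part (a). Triangle bound: M_tri(r) = Σ_k |c_k| r^k
  = |2|·1^0 + |-3|·1^1 + |-4|·1^2 + |4|·1^3 + |4|·1^4
  = 2 + 3 + 4 + 4 + 4 = 17.
This bounds M(r) := max_{|z|=r} |p(z)| from above; equality holds iff all terms c_k z^k can be made to align in phase at a single z on |z|=r.
Part (b). At z = 1 (real, on the circle |z| = r):
  p(1) = (2)·1^0 + (-3)·1^1 + (-4)·1^2 + (4)·1^3 + (4)·1^4 = 3.
  |p(1)| = 3.
Check: |p(1)| = 3 ≤ 17 = M_tri(1). ✓ Equality does not hold at z = 1 (the coefficients have mixed signs, so the terms do not all align in phase there).

M_tri(1) = 17; |p(1)| = 3; equality at z=1: no.


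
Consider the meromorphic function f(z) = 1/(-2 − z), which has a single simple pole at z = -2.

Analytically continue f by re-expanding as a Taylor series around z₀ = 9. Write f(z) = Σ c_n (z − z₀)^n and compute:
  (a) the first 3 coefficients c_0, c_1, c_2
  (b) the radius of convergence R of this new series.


Let w = z − z₀, so z = z₀ + w.
Then -2 − z = -2 − (z₀ + w) = (-2 − z₀) − w = -11 − w.
f(z) = 1/(-11 − w) = (1/(-11)) · 1/(1 − w/(-11)) = Σ_{n≥0} w^n / (-11)^(n+1).
So c_n = 1/(-11)^(n+1):
  c_0 = 1/(-11)^1 = -1/11.
  c_1 = 1/(-11)^2 = 1/121.
  c_2 = 1/(-11)^3 = -1/1331.
The series is valid for |w/d| < 1, i.e. |z − z₀| < |d|.
Radius of convergence: R = |-2 − z₀| = |-11| = 11 (distance from z₀ to the singularity z = -2).

c_0 = -1/11, c_1 = 1/121, c_2 = -1/1331; R = 11.


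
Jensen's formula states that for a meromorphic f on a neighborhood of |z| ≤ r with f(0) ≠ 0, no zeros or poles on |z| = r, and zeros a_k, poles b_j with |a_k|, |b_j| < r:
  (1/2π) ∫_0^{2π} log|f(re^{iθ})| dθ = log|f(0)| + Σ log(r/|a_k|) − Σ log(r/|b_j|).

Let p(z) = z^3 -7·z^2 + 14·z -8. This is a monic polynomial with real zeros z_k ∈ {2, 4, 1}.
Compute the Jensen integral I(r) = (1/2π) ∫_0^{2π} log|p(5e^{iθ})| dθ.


Zeros: 1, 2, 4; r = 5.
Inside |z| < r: 1, 2, 4. Outside (|z| ≥ r): ∅.
p(0) = -8, so log|p(0)| = log(8) = 2.0794.
Apply Jensen: I(r) = log|p(0)| + Σ_k log(r/|z_k|), summed over zeros inside |z| < r.
  log(r/|z_k|) for z_k = 2: log(5/2) = 0.9163
  log(r/|z_k|) for z_k = 4: log(5/4) = 0.2231
  log(r/|z_k|) for z_k = 1: log(5/1) = 1.6094
Sum over inside zeros: 2.7489.
I(r) = log|p(0)| + (inside sum) = 2.0794 + 2.7489 = 4.8283.
Closed form (all zeros inside, monic): I(r) = n·log(r) = 3·log(5) = 4.8283. ✓

I(r) ≈ 4.8283.


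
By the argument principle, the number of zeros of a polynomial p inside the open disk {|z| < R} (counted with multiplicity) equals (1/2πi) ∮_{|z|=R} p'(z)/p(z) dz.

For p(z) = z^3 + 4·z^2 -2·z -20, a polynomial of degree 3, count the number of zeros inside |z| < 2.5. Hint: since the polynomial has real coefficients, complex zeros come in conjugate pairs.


The zeros of p are: (-3 + 1i), (-3 - 1i), 2.
Their magnitudes are: 3.162, 3.162, 2.
Zeros with |z| < R = 2.5: 2.
Count = 1.
By the argument principle, (1/2πi) ∮_{|z|=R} p'(z)/p(z) dz equals exactly this count.

Number of zeros inside |z| < 2.5: 1.


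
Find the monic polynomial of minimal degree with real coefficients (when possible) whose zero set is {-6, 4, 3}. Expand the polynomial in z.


The polynomial is p(z) = ∏_{α ∈ S} (z − α), where S = {-6, 4, 3}.
Expanding the product yields: p(z) = z^3 -z^2 -30·z + 72.
The resulting polynomial has degree 3 and real coefficients as required.

p(z) = z^3 -z^2 -30·z + 72.


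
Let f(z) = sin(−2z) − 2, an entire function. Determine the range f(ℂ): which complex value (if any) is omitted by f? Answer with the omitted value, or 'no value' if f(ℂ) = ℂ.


Little Picard bounds the complement of f(ℂ) to at most one point.
sin is entire and surjective onto ℂ: for every w ∈ ℂ, sin(ζ) = w has a solution ζ ∈ ℂ (e.g., via the complex inverse arcsin). With ζ = −2z this gives z = ζ/(-2). Then 1·sin(−2z) takes every value in 1·ℂ = ℂ, and adding -2 is a bijection of ℂ. So f is surjective and omits no value. (Note: only on the real line is sin bounded by [−1, 1].)

Omitted value: no value.


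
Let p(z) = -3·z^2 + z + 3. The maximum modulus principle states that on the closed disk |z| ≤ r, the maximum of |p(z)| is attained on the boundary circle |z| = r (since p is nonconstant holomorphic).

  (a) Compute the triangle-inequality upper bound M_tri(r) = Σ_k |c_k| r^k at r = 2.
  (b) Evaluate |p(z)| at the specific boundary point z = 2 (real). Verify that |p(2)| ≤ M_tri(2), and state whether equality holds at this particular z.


Coefficients: c_0 = 3, c_1 = 1, c_2 = -3. Radius r = 2.
Part (a). Triangle bound: M_tri(r) = Σ_k |c_k| r^k
  = |3|·2^0 + |1|·2^1 + |-3|·2^2
  = 3 + 2 + 12 = 17.
This bounds M(r) := max_{|z|=r} |p(z)| from above; equality holds iff all terms c_k z^k can be made to align in phase at a single z on |z|=r.
Part (b). At z = 2 (real, on the circle |z| = r):
  p(2) = (3)·2^0 + (1)·2^1 + (-3)·2^2 = -7.
  |p(2)| = 7.
Check: |p(2)| = 7 ≤ 17 = M_tri(2). ✓ Equality does not hold at z = 2 (the coefficients have mixed signs, so the terms do not all align in phase there).

M_tri(2) = 17; |p(2)| = 7; equality at z=2: no.


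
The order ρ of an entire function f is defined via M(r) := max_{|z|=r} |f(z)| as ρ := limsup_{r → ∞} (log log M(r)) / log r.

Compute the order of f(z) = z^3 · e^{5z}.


M(r) = max_{|z|=r} |1|·|z|^3·|e^{5z}| = 1·r^3 · e^{5r^1} (the factors attain their maxima compatibly on |z|=r). Then log M(r) = log 1 + 3·log r + 5r^1, dominated by the last term, so log log M(r) ~ 1·log r. The polynomial factor 1z^3 contributes only a log r term and does not affect the order. ρ = 1.
Therefore ρ = 1.

Order ρ = 1.


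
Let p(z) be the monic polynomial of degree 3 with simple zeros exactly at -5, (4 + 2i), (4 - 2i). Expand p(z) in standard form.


The polynomial is p(z) = ∏_{α ∈ S} (z − α), where S = {-5, (4 + 2i), (4 - 2i)}.
Expanding the product yields: p(z) = z^3 -3·z^2 -20·z + 100.
Note conjugate pairs combine to real quadratics: (z − (4+2i))(z − (4−2i)) = z² − 8z + 20.
The resulting polynomial has degree 3 and real coefficients as required.

p(z) = z^3 -3·z^2 -20·z + 100.


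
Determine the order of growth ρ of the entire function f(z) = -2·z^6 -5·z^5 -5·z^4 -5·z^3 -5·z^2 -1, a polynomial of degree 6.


|f(z)| ≤ Σ|c_k|·r^k = O(r^6) as r → ∞. Polynomial growth is O(e^{r^ε}) for every ε > 0 (since r^6/e^{r^ε} → 0), so ρ ≤ ε for all ε > 0, i.e. ρ = 0. Every nonconstant polynomial has order 0.
Therefore ρ = 0.

Order ρ = 0.


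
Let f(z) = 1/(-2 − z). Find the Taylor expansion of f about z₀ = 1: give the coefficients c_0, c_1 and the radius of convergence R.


Let w = z − z₀, so z = z₀ + w.
Then -2 − z = -2 − (z₀ + w) = (-2 − z₀) − w = -3 − w.
f(z) = 1/(-3 − w) = (1/(-3)) · 1/(1 − w/(-3)) = Σ_{n≥0} w^n / (-3)^(n+1).
So c_n = 1/(-3)^(n+1):
  c_0 = 1/(-3)^1 = -1/3.
  c_1 = 1/(-3)^2 = 1/9.
The series is valid for |w/d| < 1, i.e. |z − z₀| < |d|.
Radius of convergence: R = |-2 − z₀| = |-3| = 3 (distance from z₀ to the singularity z = -2).

c_0 = -1/3, c_1 = 1/9; R = 3.


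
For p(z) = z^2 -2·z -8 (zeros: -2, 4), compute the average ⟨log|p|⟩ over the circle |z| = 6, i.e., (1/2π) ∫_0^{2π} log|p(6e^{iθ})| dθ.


Zeros: -2, 4; r = 6.
Inside |z| < r: -2, 4. Outside (|z| ≥ r): ∅.
p(0) = -8, so log|p(0)| = log(8) = 2.0794.
Apply Jensen: I(r) = log|p(0)| + Σ_k log(r/|z_k|), summed over zeros inside |z| < r.
  log(r/|z_k|) for z_k = -2: log(6/2) = 1.0986
  log(r/|z_k|) for z_k = 4: log(6/4) = 0.4055
Sum over inside zeros: 1.5041.
I(r) = log|p(0)| + (inside sum) = 2.0794 + 1.5041 = 3.5835.
Closed form (all zeros inside, monic): I(r) = n·log(r) = 2·log(6) = 3.5835. ✓

I(r) ≈ 3.5835.


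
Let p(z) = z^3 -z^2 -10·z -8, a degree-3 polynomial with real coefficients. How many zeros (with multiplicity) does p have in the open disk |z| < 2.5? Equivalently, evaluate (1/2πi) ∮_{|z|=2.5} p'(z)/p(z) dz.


The zeros of p are: -1, 4, -2.
Their magnitudes are: 1, 4, 2.
Zeros with |z| < R = 2.5: -1, -2.
Count = 2.
By the argument principle, (1/2πi) ∮_{|z|=R} p'(z)/p(z) dz equals exactly this count.

Number of zeros inside |z| < 2.5: 2.


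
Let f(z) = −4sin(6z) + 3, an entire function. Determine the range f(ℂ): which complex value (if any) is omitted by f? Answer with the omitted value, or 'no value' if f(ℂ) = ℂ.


Little Picard bounds the complement of f(ℂ) to at most one point.
sin is entire and surjective onto ℂ: for every w ∈ ℂ, sin(ζ) = w has a solution ζ ∈ ℂ (e.g., via the complex inverse arcsin). With ζ = 6z this gives z = ζ/(6). Then -4·sin(6z) takes every value in -4·ℂ = ℂ, and adding 3 is a bijection of ℂ. So f is surjective and omits no value. (Note: only on the real line is sin bounded by [−1, 1].)

Omitted value: no value.


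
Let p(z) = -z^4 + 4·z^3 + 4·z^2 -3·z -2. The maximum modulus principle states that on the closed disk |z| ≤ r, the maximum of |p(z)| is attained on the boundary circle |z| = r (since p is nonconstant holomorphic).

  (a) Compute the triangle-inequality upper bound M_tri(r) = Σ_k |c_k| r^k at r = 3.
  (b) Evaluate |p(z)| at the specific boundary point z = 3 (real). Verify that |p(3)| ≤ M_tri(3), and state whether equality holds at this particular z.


Coefficients: c_0 = -2, c_1 = -3, c_2 = 4, c_3 = 4, c_4 = -1. Radius r = 3.
Part (a). Triangle bound: M_tri(r) = Σ_k |c_k| r^k
  = |-2|·3^0 + |-3|·3^1 + |4|·3^2 + |4|·3^3 + |-1|·3^4
  = 2 + 9 + 36 + 108 + 81 = 236.
This bounds M(r) := max_{|z|=r} |p(z)| from above; equality holds iff all terms c_k z^k can be made to align in phase at a single z on |z|=r.
Part (b). At z = 3 (real, on the circle |z| = r):
  p(3) = (-2)·3^0 + (-3)·3^1 + (4)·3^2 + (4)·3^3 + (-1)·3^4 = 52.
  |p(3)| = 52.
Check: |p(3)| = 52 ≤ 236 = M_tri(3). ✓ Equality does not hold at z = 3 (the coefficients have mixed signs, so the terms do not all align in phase there).

M_tri(3) = 236; |p(3)| = 52; equality at z=3: no.


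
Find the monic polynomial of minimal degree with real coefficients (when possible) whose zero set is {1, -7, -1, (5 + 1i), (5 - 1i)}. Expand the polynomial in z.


The polynomial is p(z) = ∏_{α ∈ S} (z − α), where S = {1, -7, -1, (5 + 1i), (5 - 1i)}.
Expanding the product yields: p(z) = z^5 -3·z^4 -45·z^3 + 185·z^2 + 44·z -182.
Note conjugate pairs combine to real quadratics: (z − (5+1i))(z − (5−1i)) = z² − 10z + 26.
The resulting polynomial has degree 5 and real coefficients as required.

p(z) = z^5 -3·z^4 -45·z^3 + 185·z^2 + 44·z -182.


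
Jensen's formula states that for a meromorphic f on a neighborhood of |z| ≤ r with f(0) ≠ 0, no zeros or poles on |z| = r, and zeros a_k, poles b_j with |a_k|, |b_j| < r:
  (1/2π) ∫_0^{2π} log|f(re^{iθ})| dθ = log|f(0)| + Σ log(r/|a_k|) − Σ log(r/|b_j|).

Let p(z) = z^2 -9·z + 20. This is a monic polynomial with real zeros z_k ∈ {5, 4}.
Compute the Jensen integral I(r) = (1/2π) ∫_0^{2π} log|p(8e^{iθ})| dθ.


Zeros: 4, 5; r = 8.
Inside |z| < r: 4, 5. Outside (|z| ≥ r): ∅.
p(0) = 20, so log|p(0)| = log(20) = 2.9957.
Apply Jensen: I(r) = log|p(0)| + Σ_k log(r/|z_k|), summed over zeros inside |z| < r.
  log(r/|z_k|) for z_k = 5: log(8/5) = 0.4700
  log(r/|z_k|) for z_k = 4: log(8/4) = 0.6931
Sum over inside zeros: 1.1632.
I(r) = log|p(0)| + (inside sum) = 2.9957 + 1.1632 = 4.1589.
Closed form (all zeros inside, monic): I(r) = n·log(r) = 2·log(8) = 4.1589. ✓

I(r) ≈ 4.1589.


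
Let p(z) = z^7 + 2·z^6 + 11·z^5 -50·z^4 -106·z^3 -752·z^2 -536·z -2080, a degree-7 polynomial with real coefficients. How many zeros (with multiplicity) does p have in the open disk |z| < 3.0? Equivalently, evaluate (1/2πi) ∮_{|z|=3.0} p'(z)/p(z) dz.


The zeros of p are: (-1 + 3i), (-1 - 3i), (-2 + 3i), (-2 - 3i), 4, (0 + 2i), (0 - 2i).
Their magnitudes are: 3.162, 3.162, 3.606, 3.606, 4, 2, 2.
Zeros with |z| < R = 3.0: (0 + 2i), (0 - 2i).
Count = 2.
By the argument principle, (1/2πi) ∮_{|z|=R} p'(z)/p(z) dz equals exactly this count.

Number of zeros inside |z| < 3.0: 2.


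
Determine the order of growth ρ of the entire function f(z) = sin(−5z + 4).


sin(w) is a linear combination of e^{iw} and e^{−iw} (or e^w, e^{−w} in the hyperbolic case), so |sin(w)| ≤ e^{|w|}. With w = −5z + 4, |w| ≤ 5|z| + 4 = 5r + 4 on |z| = r, giving M(r) ≤ e^{5r + 4}, so ρ ≤ 1. On a suitable ray (z = it for sin/cos; z = t for sinh/cosh, t real → ∞), |sin(−5z + 4)| grows like e^{5|t|}/2, so ρ ≥ 1. Hence ρ = 1.
Therefore ρ = 1.

Order ρ = 1.


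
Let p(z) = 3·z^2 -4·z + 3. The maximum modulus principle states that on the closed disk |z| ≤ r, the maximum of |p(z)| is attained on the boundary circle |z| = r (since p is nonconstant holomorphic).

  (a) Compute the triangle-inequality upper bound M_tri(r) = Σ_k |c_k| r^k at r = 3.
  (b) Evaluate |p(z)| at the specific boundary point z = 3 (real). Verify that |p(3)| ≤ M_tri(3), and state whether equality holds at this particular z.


Coefficients: c_0 = 3, c_1 = -4, c_2 = 3. Radius r = 3.
Part (a). Triangle bound: M_tri(r) = Σ_k |c_k| r^k
  = |3|·3^0 + |-4|·3^1 + |3|·3^2
  = 3 + 12 + 27 = 42.
This bounds M(r) := max_{|z|=r} |p(z)| from above; equality holds iff all terms c_k z^k can be made to align in phase at a single z on |z|=r.
Part (b). At z = 3 (real, on the circle |z| = r):
  p(3) = (3)·3^0 + (-4)·3^1 + (3)·3^2 = 18.
  |p(3)| = 18.
Check: |p(3)| = 18 ≤ 42 = M_tri(3). ✓ Equality does not hold at z = 3 (the coefficients have mixed signs, so the terms do not all align in phase there).

M_tri(3) = 42; |p(3)| = 18; equality at z=3: no.


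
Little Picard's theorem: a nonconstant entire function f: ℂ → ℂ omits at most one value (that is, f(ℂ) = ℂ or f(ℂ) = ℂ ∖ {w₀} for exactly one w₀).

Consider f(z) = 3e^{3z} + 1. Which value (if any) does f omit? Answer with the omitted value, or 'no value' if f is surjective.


Little Picard bounds the complement of f(ℂ) to at most one point.
e^{3z} is never zero on ℂ, so 3·e^{3z} takes every value in ℂ ∖ {0}. Adding 1 shifts the range to ℂ ∖ {1}. Thus f omits exactly the value 1.

Omitted value: 1.


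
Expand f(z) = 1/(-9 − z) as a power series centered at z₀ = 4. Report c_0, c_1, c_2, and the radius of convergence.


Let w = z − z₀, so z = z₀ + w.
Then -9 − z = -9 − (z₀ + w) = (-9 − z₀) − w = -13 − w.
f(z) = 1/(-13 − w) = (1/(-13)) · 1/(1 − w/(-13)) = Σ_{n≥0} w^n / (-13)^(n+1).
So c_n = 1/(-13)^(n+1):
  c_0 = 1/(-13)^1 = -1/13.
  c_1 = 1/(-13)^2 = 1/169.
  c_2 = 1/(-13)^3 = -1/2197.
The series is valid for |w/d| < 1, i.e. |z − z₀| < |d|.
Radius of convergence: R = |-9 − z₀| = |-13| = 13 (distance from z₀ to the singularity z = -9).

c_0 = -1/13, c_1 = 1/169, c_2 = -1/2197; R = 13.


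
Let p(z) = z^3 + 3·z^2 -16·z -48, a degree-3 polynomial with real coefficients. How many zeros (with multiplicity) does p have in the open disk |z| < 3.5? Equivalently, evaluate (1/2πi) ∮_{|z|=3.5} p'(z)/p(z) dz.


The zeros of p are: 4, -4, -3.
Their magnitudes are: 4, 4, 3.
Zeros with |z| < R = 3.5: -3.
Count = 1.
By the argument principle, (1/2πi) ∮_{|z|=R} p'(z)/p(z) dz equals exactly this count.

Number of zeros inside |z| < 3.5: 1.


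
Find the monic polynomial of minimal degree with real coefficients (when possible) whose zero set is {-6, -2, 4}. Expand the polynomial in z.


The polynomial is p(z) = ∏_{α ∈ S} (z − α), where S = {-6, -2, 4}.
Expanding the product yields: p(z) = z^3 + 4·z^2 -20·z -48.
The resulting polynomial has degree 3 and real coefficients as required.

p(z) = z^3 + 4·z^2 -20·z -48.


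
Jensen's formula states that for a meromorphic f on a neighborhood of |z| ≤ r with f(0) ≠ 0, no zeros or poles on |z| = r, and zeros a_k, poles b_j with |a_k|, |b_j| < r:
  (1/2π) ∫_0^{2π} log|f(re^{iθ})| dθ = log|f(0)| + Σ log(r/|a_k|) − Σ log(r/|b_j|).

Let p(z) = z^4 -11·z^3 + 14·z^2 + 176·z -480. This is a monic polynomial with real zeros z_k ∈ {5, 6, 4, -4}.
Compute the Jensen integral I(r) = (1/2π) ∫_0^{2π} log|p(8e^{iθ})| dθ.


Zeros: -4, 4, 5, 6; r = 8.
Inside |z| < r: -4, 4, 5, 6. Outside (|z| ≥ r): ∅.
p(0) = -480, so log|p(0)| = log(480) = 6.1738.
Apply Jensen: I(r) = log|p(0)| + Σ_k log(r/|z_k|), summed over zeros inside |z| < r.
  log(r/|z_k|) for z_k = 5: log(8/5) = 0.4700
  log(r/|z_k|) for z_k = 6: log(8/6) = 0.2877
  log(r/|z_k|) for z_k = 4: log(8/4) = 0.6931
  log(r/|z_k|) for z_k = -4: log(8/4) = 0.6931
Sum over inside zeros: 2.1440.
I(r) = log|p(0)| + (inside sum) = 6.1738 + 2.1440 = 8.3178.
Closed form (all zeros inside, monic): I(r) = n·log(r) = 4·log(8) = 8.3178. ✓

I(r) ≈ 8.3178.


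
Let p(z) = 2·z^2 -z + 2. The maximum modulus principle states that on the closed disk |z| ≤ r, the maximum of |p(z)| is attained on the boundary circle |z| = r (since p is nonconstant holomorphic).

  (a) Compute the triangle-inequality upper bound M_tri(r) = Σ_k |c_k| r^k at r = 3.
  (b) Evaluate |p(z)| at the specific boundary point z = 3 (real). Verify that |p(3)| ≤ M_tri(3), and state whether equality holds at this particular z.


Coefficients: c_0 = 2, c_1 = -1, c_2 = 2. Radius r = 3.
Part (a). Triangle bound: M_tri(r) = Σ_k |c_k| r^k
  = |2|·3^0 + |-1|·3^1 + |2|·3^2
  = 2 + 3 + 18 = 23.
This bounds M(r) := max_{|z|=r} |p(z)| from above; equality holds iff all terms c_k z^k can be made to align in phase at a single z on |z|=r.
Part (b). At z = 3 (real, on the circle |z| = r):
  p(3) = (2)·3^0 + (-1)·3^1 + (2)·3^2 = 17.
  |p(3)| = 17.
Check: |p(3)| = 17 ≤ 23 = M_tri(3). ✓ Equality does not hold at z = 3 (the coefficients have mixed signs, so the terms do not all align in phase there).

M_tri(3) = 23; |p(3)| = 17; equality at z=3: no.


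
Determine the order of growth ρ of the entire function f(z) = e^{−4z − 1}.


|e^{−4z − 1}| = e^{Re(-4·z) + -1} ≤ e^{4|z|^1 + -1} = e^{4r^1 + -1} on |z| = r, so ρ ≤ 1. Choosing z on |z|=r so that -4·z is real positive (always possible by picking arg z appropriately) gives |f(z)| = e^{4r^1 + -1}, matching the bound. The additive constant -1 does not affect log log M(r) ~ 1·log r. Hence ρ = 1.
Therefore ρ = 1.

Order ρ = 1.


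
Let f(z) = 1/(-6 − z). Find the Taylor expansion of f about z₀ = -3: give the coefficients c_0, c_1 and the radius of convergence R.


Let w = z − z₀, so z = z₀ + w.
Then -6 − z = -6 − (z₀ + w) = (-6 − z₀) − w = -3 − w.
f(z) = 1/(-3 − w) = (1/(-3)) · 1/(1 − w/(-3)) = Σ_{n≥0} w^n / (-3)^(n+1).
So c_n = 1/(-3)^(n+1):
  c_0 = 1/(-3)^1 = -1/3.
  c_1 = 1/(-3)^2 = 1/9.
The series is valid for |w/d| < 1, i.e. |z − z₀| < |d|.
Radius of convergence: R = |-6 − z₀| = |-3| = 3 (distance from z₀ to the singularity z = -6).

c_0 = -1/3, c_1 = 1/9; R = 3.


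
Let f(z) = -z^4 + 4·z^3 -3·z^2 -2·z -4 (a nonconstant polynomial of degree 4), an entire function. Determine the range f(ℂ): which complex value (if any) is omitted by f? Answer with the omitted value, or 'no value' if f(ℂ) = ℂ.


Little Picard bounds the complement of f(ℂ) to at most one point.
For every w ∈ ℂ, the equation p(z) − w = 0 is a nonconstant polynomial in z and hence has at least one root by the fundamental theorem of algebra. So p is surjective onto ℂ, omitting no value.

Omitted value: no value.


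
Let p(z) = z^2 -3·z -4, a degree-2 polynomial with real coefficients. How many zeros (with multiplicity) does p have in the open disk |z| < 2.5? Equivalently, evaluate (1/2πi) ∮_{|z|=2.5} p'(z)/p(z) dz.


The zeros of p are: 4, -1.
Their magnitudes are: 4, 1.
Zeros with |z| < R = 2.5: -1.
Count = 1.
By the argument principle, (1/2πi) ∮_{|z|=R} p'(z)/p(z) dz equals exactly this count.

Number of zeros inside |z| < 2.5: 1.


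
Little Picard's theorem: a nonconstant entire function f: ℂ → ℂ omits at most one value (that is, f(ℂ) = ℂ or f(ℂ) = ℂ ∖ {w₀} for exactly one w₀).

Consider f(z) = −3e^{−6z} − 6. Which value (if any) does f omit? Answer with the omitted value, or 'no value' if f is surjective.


Little Picard bounds the complement of f(ℂ) to at most one point.
e^{−6z} is never zero on ℂ, so -3·e^{−6z} takes every value in ℂ ∖ {0}. Adding -6 shifts the range to ℂ ∖ {-6}. Thus f omits exactly the value -6.

Omitted value: -6.


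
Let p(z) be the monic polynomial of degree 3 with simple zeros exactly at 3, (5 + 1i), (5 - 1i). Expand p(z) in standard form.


The polynomial is p(z) = ∏_{α ∈ S} (z − α), where S = {3, (5 + 1i), (5 - 1i)}.
Expanding the product yields: p(z) = z^3 -13·z^2 + 56·z -78.
Note conjugate pairs combine to real quadratics: (z − (5+1i))(z − (5−1i)) = z² − 10z + 26.
The resulting polynomial has degree 3 and real coefficients as required.

p(z) = z^3 -13·z^2 + 56·z -78.


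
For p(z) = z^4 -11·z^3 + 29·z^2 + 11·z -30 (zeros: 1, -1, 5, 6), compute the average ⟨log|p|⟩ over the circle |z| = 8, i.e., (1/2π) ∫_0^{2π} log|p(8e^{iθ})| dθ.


Zeros: -1, 1, 5, 6; r = 8.
Inside |z| < r: -1, 1, 5, 6. Outside (|z| ≥ r): ∅.
p(0) = -30, so log|p(0)| = log(30) = 3.4012.
Apply Jensen: I(r) = log|p(0)| + Σ_k log(r/|z_k|), summed over zeros inside |z| < r.
  log(r/|z_k|) for z_k = 1: log(8/1) = 2.0794
  log(r/|z_k|) for z_k = -1: log(8/1) = 2.0794
  log(r/|z_k|) for z_k = 5: log(8/5) = 0.4700
  log(r/|z_k|) for z_k = 6: log(8/6) = 0.2877
Sum over inside zeros: 4.9166.
I(r) = log|p(0)| + (inside sum) = 3.4012 + 4.9166 = 8.3178.
Closed form (all zeros inside, monic): I(r) = n·log(r) = 4·log(8) = 8.3178. ✓

I(r) ≈ 8.3178.
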